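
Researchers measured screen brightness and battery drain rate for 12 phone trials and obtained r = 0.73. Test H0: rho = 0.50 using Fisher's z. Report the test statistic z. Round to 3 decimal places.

1.138

Fisher z: atanh(0.73) = 0.928727, atanh(0.50) = 0.549306
z = (z_r − z_0)·√(n−3) = (0.928727 − 0.549306)·√9 = 0.379421 · 3.000000 = 1.138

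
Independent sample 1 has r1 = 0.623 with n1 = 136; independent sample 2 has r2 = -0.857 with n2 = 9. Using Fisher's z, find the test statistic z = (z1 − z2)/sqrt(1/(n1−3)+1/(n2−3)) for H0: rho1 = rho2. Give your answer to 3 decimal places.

Fisher z-transforms: z1 = atanh(0.623) = 0.729893, z2 = atanh(-0.857) = -1.281936; difference d = 2.011829
Var(d) = 1/133 + 1/6 = 0.0075188 + 0.1666667 = 0.1741855
z = d/√Var(d) = 2.011829 / √0.1741855 = 2.011829 / 0.417355 = 4.820

4.820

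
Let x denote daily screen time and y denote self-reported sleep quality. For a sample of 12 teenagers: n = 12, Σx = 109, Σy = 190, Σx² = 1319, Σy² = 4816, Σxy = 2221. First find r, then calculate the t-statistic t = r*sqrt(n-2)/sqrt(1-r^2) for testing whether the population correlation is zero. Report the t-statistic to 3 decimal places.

S_xy = nΣxy − ΣxΣy = 12·2221 − 109·190 = 26652 − 20710 = 5942
S_xx = nΣx² − (Σx)² = 12·1319 − 109² = 15828 − 11881 = 3947
S_yy = nΣy² − (Σy)² = 12·4816 − 190² = 57792 − 36100 = 21692
r = S_xy / √(S_xx·S_yy) = 5942 / √(3947·21692) = 5942 / √85618324 = 5942 / 9253.0170 = 0.6422
t = r·√(n−2)/√(1−r²) = 0.6422·√10 / √(1−0.412421) = 2.030815 / 0.766537 = 2.649

2.649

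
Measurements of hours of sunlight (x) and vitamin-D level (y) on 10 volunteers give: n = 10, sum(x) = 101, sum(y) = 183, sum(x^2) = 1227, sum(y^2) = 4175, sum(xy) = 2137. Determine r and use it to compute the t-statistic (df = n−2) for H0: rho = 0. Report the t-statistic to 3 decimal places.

S_xy = nΣxy − ΣxΣy = 10·2137 − 101·183 = 21370 − 18483 = 2887
S_xx = nΣx² − (Σx)² = 10·1227 − 101² = 12270 − 10201 = 2069
S_yy = nΣy² − (Σy)² = 10·4175 − 183² = 41750 − 33489 = 8261
r = S_xy / √(S_xx·S_yy) = 2887 / √(2069·8261) = 2887 / √17092009 = 2887 / 4134.2483 = 0.6983
t = r·√(n−2)/√(1−r²) = 0.6983·√8 / √(1−0.487623) = 1.975091 / 0.715805 = 2.759

2.759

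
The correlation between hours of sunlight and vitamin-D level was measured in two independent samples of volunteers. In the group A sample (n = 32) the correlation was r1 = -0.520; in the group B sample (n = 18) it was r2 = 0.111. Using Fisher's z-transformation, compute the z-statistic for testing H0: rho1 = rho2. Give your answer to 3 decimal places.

Fisher z-transforms: z1 = atanh(-0.520) = -0.576340, z2 = atanh(0.111) = 0.111459; difference d = -0.687799
Var(d) = 1/29 + 1/15 = 0.0344828 + 0.0666667 = 0.1011495
z = d/√Var(d) = -0.687799 / √0.1011495 = -0.687799 / 0.318040 = -2.163

-2.163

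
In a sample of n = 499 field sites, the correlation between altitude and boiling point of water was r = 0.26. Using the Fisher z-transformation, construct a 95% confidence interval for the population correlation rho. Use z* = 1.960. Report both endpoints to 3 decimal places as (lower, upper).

Fisher z: z_r = atanh(r) = ½·ln((1+0.26)/(1−0.26)) = 0.266108
SE(z) = 1/√(n−3) = 1/√496 = 0.044901
95% ⇒ z* = 1.960; margin = 1.960·0.044901 = 0.088006
CI on z-scale: (0.178102, 0.354114)
Back-transform: tanh(0.178102) = 0.176242, tanh(0.354114) = 0.340019

(0.176, 0.340)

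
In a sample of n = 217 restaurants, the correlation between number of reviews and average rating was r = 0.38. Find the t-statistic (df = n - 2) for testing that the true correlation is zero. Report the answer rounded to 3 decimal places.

6.024

1 − r² = 1 − 0.1444 = 0.8556;  √(1−r²) = 0.924986
√(n−2) = √215 = 14.662878
t = r·√(n−2)/√(1−r²) = 0.38 · 14.662878 / 0.924986 = 6.024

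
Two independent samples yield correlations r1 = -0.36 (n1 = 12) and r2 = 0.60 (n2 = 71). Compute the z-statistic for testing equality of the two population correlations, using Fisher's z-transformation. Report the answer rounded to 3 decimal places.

-3.017

z1 = atanh(-0.36) = -0.376886,  z2 = atanh(0.60) = 0.693147
SE = √(1/(n1−3) + 1/(n2−3)) = √(1/9 + 1/68) = √(0.1111111 + 0.0147059) = √0.1258170 = 0.354707
z = (z1 − z2)/SE = (-0.376886 − 0.693147) / 0.354707 = -1.070033 / 0.354707 = -3.017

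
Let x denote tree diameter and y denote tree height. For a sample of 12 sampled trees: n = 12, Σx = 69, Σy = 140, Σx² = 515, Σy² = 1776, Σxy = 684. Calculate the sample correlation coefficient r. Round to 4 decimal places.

Numerator: nΣxy − (Σx)(Σy) = 12·684 − (69)(140) = -1452
Denominator: √[(nΣx²−(Σx)²)(nΣy²−(Σy)²)]
  nΣx²−(Σx)² = 12·515 − 4761 = 1419;  nΣy²−(Σy)² = 12·1776 − 19600 = 1712
  √(1419·1712) = √2429328 = 1558.6302
r = -1452 / 1558.6302 = -0.9316

-0.9316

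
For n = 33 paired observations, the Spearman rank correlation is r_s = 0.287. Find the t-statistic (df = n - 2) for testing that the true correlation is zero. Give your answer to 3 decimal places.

t = r_s·√(n−2) / √(1−r_s²) with r_s = 0.287, n = 33
  = 0.287·√31 / √(1 − 0.082369)
  = 0.287·5.567764 / 0.957931
  = 1.597948 / 0.957931 = 1.668

1.668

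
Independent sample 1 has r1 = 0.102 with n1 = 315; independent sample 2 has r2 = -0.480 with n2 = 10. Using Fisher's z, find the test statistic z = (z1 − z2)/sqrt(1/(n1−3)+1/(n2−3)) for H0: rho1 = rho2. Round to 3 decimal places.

Fisher z-transforms: z1 = atanh(0.102) = 0.102356, z2 = atanh(-0.480) = -0.522984; difference d = 0.625340
Var(d) = 1/312 + 1/7 = 0.0032051 + 0.1428571 = 0.1460622
z = d/√Var(d) = 0.625340 / √0.1460622 = 0.625340 / 0.382181 = 1.636

1.636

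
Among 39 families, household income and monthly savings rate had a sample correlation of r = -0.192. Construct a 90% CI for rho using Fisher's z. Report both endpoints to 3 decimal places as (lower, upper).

(-0.437, 0.080)

Fisher z: z_r = atanh(r) = ½·ln((1+(-0.192))/(1−(-0.192))) = -0.194413
SE(z) = 1/√(n−3) = 1/√36 = 0.166667
90% ⇒ z* = 1.645; margin = 1.645·0.166667 = 0.274167
CI on z-scale: (-0.468580, 0.079754)
Back-transform: tanh(-0.468580) = -0.437051, tanh(0.079754) = 0.079585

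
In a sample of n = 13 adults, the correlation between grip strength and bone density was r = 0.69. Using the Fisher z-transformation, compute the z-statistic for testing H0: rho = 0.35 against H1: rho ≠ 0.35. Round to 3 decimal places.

Fisher z: atanh(0.69) = 0.847956, atanh(0.35) = 0.365444
z = (z_r − z_0)·√(n−3) = (0.847956 − 0.365444)·√10 = 0.482512 · 3.162278 = 1.526

1.526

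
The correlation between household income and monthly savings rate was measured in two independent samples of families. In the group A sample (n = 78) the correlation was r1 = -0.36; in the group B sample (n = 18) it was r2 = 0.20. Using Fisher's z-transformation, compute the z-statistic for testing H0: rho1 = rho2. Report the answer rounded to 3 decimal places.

-2.049

z1 = atanh(-0.36) = -0.376886,  z2 = atanh(0.20) = 0.202733
SE = √(1/(n1−3) + 1/(n2−3)) = √(1/75 + 1/15) = √(0.0133333 + 0.0666667) = √0.0800000 = 0.282843
z = (z1 − z2)/SE = (-0.376886 − 0.202733) / 0.282843 = -0.579619 / 0.282843 = -2.049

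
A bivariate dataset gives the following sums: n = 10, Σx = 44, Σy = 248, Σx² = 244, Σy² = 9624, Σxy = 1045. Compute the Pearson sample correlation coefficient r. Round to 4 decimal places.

-0.1104

S_xy = nΣxy − ΣxΣy = 10·1045 − 44·248 = 10450 − 10912 = -462
S_xx = nΣx² − (Σx)² = 10·244 − 44² = 2440 − 1936 = 504
S_yy = nΣy² − (Σy)² = 10·9624 − 248² = 96240 − 61504 = 34736
r = S_xy / √(S_xx·S_yy) = -462 / √(504·34736) = -462 / √17506944 = -462 / 4184.1300 = -0.1104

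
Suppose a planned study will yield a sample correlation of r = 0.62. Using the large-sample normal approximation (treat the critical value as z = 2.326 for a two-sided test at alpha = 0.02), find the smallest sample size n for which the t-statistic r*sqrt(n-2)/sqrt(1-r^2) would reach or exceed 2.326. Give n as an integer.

11

Need r·√(n−2)/√(1−r²) ≥ 2.326
√(n−2) ≥ 2.326·√(1−0.3844) / 0.62 = 2.326·0.784602 / 0.62 = 2.9435
n−2 ≥ 8.6642  ⇒  n ≥ 10.6642
Smallest integer n = 11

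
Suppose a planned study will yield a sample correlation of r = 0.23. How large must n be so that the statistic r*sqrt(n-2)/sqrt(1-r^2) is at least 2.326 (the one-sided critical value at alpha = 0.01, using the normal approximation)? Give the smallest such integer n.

99

r√(n−2)/√(1−r²) ≥ 2.326  ⇔  n−2 ≥ (2.326)²·(1−r²)/r²
(1−r²)/r² = (1−0.0529)/0.0529 = 17.9036
n ≥ 2 + 5.410276·17.9036 = 2 + 96.8634 = 98.8634
⌈98.8634⌉ = 99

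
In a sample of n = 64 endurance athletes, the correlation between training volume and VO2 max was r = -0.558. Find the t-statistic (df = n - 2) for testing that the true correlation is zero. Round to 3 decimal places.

-5.295

1 − r² = 1 − 0.311364 = 0.688636;  √(1−r²) = 0.829841
√(n−2) = √62 = 7.874008
t = r·√(n−2)/√(1−r²) = -0.558 · 7.874008 / 0.829841 = -5.295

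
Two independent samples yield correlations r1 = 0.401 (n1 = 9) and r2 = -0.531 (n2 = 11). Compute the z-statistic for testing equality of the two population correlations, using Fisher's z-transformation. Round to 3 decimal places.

Fisher z-transforms: z1 = atanh(0.401) = 0.424840, z2 = atanh(-0.531) = -0.591537; difference d = 1.016377
Var(d) = 1/6 + 1/8 = 0.1666667 + 0.1250000 = 0.2916667
z = d/√Var(d) = 1.016377 / √0.2916667 = 1.016377 / 0.540062 = 1.882

1.882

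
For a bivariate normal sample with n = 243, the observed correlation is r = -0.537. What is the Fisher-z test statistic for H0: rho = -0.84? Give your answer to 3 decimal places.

z_r = atanh(-0.537) = -0.599930,  z_0 = atanh(-0.84) = -1.221174
SE = 1/√(n−3) = 1/√240 = 0.064550
z = (z_r − z_0)/SE = (-0.599930 − (-1.221174)) / 0.064550 = 0.621244 / 0.064550 = 9.624

9.624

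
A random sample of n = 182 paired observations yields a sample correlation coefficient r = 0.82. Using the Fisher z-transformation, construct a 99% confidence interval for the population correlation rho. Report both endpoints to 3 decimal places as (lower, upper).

(0.746, 0.874)

z_r = atanh(0.82) = 1.156817;  SE = 1/√(n−3) = 1/√179 = 0.074744
z-limits: 1.156817 ± 2.576·0.074744 = 1.156817 ± 0.192541 = [0.964276, 1.349358]
ρ-limits: (tanh 0.964276, tanh 1.349358) = (0.746, 0.874)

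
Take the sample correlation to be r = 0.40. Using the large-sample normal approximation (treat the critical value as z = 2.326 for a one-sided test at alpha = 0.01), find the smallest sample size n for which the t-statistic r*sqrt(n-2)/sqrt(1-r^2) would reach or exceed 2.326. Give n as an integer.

r√(n−2)/√(1−r²) ≥ 2.326  ⇔  n−2 ≥ (2.326)²·(1−r²)/r²
(1−r²)/r² = (1−0.1600)/0.1600 = 5.2500
n ≥ 2 + 5.410276·5.2500 = 2 + 28.4039 = 30.4039
⌈30.4039⌉ = 31

31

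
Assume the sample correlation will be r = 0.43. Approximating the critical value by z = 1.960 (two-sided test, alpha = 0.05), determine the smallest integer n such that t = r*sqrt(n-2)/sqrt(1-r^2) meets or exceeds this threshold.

19

r√(n−2)/√(1−r²) ≥ 1.960  ⇔  n−2 ≥ (1.960)²·(1−r²)/r²
(1−r²)/r² = (1−0.1849)/0.1849 = 4.4083
n ≥ 2 + 3.8416·4.4083 = 2 + 16.9349 = 18.9349
⌈18.9349⌉ = 19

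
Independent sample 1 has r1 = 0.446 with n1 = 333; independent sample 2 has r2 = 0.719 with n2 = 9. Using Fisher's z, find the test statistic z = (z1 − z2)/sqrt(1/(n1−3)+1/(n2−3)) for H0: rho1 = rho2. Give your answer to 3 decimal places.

Fisher z-transforms: z1 = atanh(0.446) = 0.479696, z2 = atanh(0.719) = 0.905572; difference d = -0.425876
Var(d) = 1/330 + 1/6 = 0.0030303 + 0.1666667 = 0.1696970
z = d/√Var(d) = -0.425876 / √0.1696970 = -0.425876 / 0.411943 = -1.034

-1.034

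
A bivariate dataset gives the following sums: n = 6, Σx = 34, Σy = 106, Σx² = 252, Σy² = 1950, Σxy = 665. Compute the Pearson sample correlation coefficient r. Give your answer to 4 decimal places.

0.9497

Numerator: nΣxy − (Σx)(Σy) = 6·665 − (34)(106) = 386
Denominator: √[(nΣx²−(Σx)²)(nΣy²−(Σy)²)]
  nΣx²−(Σx)² = 6·252 − 1156 = 356;  nΣy²−(Σy)² = 6·1950 − 11236 = 464
  √(356·464) = √165184 = 406.4283
r = 386 / 406.4283 = 0.9497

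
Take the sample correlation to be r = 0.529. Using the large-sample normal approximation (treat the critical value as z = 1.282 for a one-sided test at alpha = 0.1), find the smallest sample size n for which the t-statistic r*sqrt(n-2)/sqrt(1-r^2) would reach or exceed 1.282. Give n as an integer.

7

r√(n−2)/√(1−r²) ≥ 1.282  ⇔  n−2 ≥ (1.282)²·(1−r²)/r²
(1−r²)/r² = (1−0.279841)/0.279841 = 2.5735
n ≥ 2 + 1.643524·2.5735 = 2 + 4.2296 = 6.2296
⌈6.2296⌉ = 7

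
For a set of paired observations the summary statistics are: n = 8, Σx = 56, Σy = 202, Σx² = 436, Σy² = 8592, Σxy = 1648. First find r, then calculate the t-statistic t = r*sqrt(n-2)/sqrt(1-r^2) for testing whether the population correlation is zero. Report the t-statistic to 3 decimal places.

S_xy = nΣxy − ΣxΣy = 8·1648 − 56·202 = 13184 − 11312 = 1872
S_xx = nΣx² − (Σx)² = 8·436 − 56² = 3488 − 3136 = 352
S_yy = nΣy² − (Σy)² = 8·8592 − 202² = 68736 − 40804 = 27932
r = S_xy / √(S_xx·S_yy) = 1872 / √(352·27932) = 1872 / √9832064 = 1872 / 3135.6122 = 0.5970
t = r·√(n−2)/√(1−r²) = 0.5970·√6 / √(1−0.356409) = 1.462345 / 0.802241 = 1.823

1.823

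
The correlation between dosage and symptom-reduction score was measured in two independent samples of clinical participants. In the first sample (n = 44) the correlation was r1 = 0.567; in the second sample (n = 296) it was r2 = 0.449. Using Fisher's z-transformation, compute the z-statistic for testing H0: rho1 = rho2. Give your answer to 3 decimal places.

z1 = atanh(0.567) = 0.643090,  z2 = atanh(0.449) = 0.483447
SE = √(1/(n1−3) + 1/(n2−3)) = √(1/41 + 1/293) = √(0.0243902 + 0.0034130) = √0.0278032 = 0.166743
z = (z1 − z2)/SE = (0.643090 − 0.483447) / 0.166743 = 0.159643 / 0.166743 = 0.957

0.957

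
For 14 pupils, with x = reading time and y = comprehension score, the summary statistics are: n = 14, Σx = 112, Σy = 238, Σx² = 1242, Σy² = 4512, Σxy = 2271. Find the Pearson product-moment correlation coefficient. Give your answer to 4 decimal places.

S_xy = nΣxy − ΣxΣy = 14·2271 − 112·238 = 31794 − 26656 = 5138
S_xx = nΣx² − (Σx)² = 14·1242 − 112² = 17388 − 12544 = 4844
S_yy = nΣy² − (Σy)² = 14·4512 − 238² = 63168 − 56644 = 6524
r = S_xy / √(S_xx·S_yy) = 5138 / √(4844·6524) = 5138 / √31602256 = 5138 / 5621.5884 = 0.9140

0.9140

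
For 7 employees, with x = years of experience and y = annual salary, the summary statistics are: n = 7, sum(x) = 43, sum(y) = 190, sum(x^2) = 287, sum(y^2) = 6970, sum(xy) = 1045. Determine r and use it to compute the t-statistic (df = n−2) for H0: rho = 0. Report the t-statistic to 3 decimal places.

Numerator: nΣxy − (Σx)(Σy) = 7·1045 − (43)(190) = -855
Denominator: √[(nΣx²−(Σx)²)(nΣy²−(Σy)²)]
  nΣx²−(Σx)² = 7·287 − 1849 = 160;  nΣy²−(Σy)² = 7·6970 − 36100 = 12690
  √(160·12690) = √2030400 = 1424.9211
r = -855 / 1424.9211 = -0.6000
t = r·√(n−2)/√(1−r²) = -0.6000·√5 / √(1−0.360000) = -1.341641 / 0.800000 = -1.677

-1.677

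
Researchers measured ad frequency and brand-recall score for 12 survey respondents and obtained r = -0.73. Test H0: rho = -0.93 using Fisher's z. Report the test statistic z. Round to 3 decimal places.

z_r = atanh(-0.73) = -0.928727,  z_0 = atanh(-0.93) = -1.658390
SE = 1/√(n−3) = 1/√9 = 0.333333
z = (z_r − z_0)/SE = (-0.928727 − (-1.658390)) / 0.333333 = 0.729663 / 0.333333 = 2.189

2.189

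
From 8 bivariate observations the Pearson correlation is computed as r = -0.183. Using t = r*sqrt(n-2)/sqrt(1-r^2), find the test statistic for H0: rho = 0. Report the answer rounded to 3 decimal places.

1 − r² = 1 − 0.033489 = 0.966511;  √(1−r²) = 0.983113
√(n−2) = √6 = 2.449490
t = r·√(n−2)/√(1−r²) = -0.183 · 2.449490 / 0.983113 = -0.456

-0.456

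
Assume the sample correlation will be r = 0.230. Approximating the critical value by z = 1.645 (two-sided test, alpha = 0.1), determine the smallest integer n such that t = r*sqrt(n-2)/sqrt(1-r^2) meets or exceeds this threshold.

r√(n−2)/√(1−r²) ≥ 1.645  ⇔  n−2 ≥ (1.645)²·(1−r²)/r²
(1−r²)/r² = (1−0.052900)/0.052900 = 17.9036
n ≥ 2 + 2.706025·17.9036 = 2 + 48.4476 = 50.4476
⌈50.4476⌉ = 51

51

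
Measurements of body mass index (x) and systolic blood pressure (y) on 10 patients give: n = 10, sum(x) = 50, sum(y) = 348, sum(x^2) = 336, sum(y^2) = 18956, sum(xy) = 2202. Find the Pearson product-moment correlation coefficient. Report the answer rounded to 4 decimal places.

S_xy = nΣxy − ΣxΣy = 10·2202 − 50·348 = 22020 − 17400 = 4620
S_xx = nΣx² − (Σx)² = 10·336 − 50² = 3360 − 2500 = 860
S_yy = nΣy² − (Σy)² = 10·18956 − 348² = 189560 − 121104 = 68456
r = S_xy / √(S_xx·S_yy) = 4620 / √(860·68456) = 4620 / √58872160 = 4620 / 7672.8196 = 0.6021

0.6021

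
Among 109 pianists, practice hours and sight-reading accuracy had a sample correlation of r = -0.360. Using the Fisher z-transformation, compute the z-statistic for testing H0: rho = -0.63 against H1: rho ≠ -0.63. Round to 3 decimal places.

3.753

Fisher z: atanh(-0.360) = -0.376886, atanh(-0.63) = -0.741416
z = (z_r − z_0)·√(n−3) = (-0.376886 − (-0.741416))·√106 = 0.364530 · 10.295630 = 3.753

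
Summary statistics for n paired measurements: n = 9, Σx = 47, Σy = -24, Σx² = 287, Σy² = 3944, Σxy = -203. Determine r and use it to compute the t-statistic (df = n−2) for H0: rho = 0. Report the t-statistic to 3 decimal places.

-0.522

Numerator: nΣxy − (Σx)(Σy) = 9·(-203) − (47)(-24) = -699
Denominator: √[(nΣx²−(Σx)²)(nΣy²−(Σy)²)]
  nΣx²−(Σx)² = 9·287 − 2209 = 374;  nΣy²−(Σy)² = 9·3944 − 576 = 34920
  √(374·34920) = √13060080 = 3613.8733
r = -699 / 3613.8733 = -0.1934
t = r·√(n−2)/√(1−r²) = -0.1934·√7 / √(1−0.037404) = -0.511688 / 0.981120 = -0.522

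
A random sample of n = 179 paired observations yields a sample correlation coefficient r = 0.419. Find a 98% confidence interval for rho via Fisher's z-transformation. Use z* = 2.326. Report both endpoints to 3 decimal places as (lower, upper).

(0.265, 0.552)

z_r = atanh(0.419) = 0.446478;  SE = 1/√(n−3) = 1/√176 = 0.075378
z-limits: 0.446478 ± 2.326·0.075378 = 0.446478 ± 0.175329 = [0.271149, 0.621807]
ρ-limits: (tanh 0.271149, tanh 0.621807) = (0.265, 0.552)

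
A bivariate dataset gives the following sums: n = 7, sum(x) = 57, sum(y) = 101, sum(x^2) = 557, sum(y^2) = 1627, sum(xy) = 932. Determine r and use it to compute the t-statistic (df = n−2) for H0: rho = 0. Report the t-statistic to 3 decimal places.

3.999

Numerator: nΣxy − (Σx)(Σy) = 7·932 − (57)(101) = 767
Denominator: √[(nΣx²−(Σx)²)(nΣy²−(Σy)²)]
  nΣx²−(Σx)² = 7·557 − 3249 = 650;  nΣy²−(Σy)² = 7·1627 − 10201 = 1188
  √(650·1188) = √772200 = 878.7491
r = 767 / 878.7491 = 0.8728
t = r·√(n−2)/√(1−r²) = 0.8728·√5 / √(1−0.761780) = 1.951640 / 0.488078 = 3.999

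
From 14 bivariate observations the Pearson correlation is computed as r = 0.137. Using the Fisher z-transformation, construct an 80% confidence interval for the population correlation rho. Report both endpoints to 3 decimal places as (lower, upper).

z_r = atanh(0.137) = 0.137867;  SE = 1/√(n−3) = 1/√11 = 0.301511
z-limits: 0.137867 ± 1.282·0.301511 = 0.137867 ± 0.386537 = [-0.248670, 0.524404]
ρ-limits: (tanh -0.248670, tanh 0.524404) = (-0.244, 0.481)

(-0.244, 0.481)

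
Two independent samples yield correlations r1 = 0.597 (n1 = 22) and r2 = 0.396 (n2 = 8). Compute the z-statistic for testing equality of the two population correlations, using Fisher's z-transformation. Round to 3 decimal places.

z1 = atanh(0.597) = 0.688473,  z2 = atanh(0.396) = 0.418896
SE = √(1/(n1−3) + 1/(n2−3)) = √(1/19 + 1/5) = √(0.0526316 + 0.2000000) = √0.2526316 = 0.502625
z = (z1 − z2)/SE = (0.688473 − 0.418896) / 0.502625 = 0.269577 / 0.502625 = 0.536

0.536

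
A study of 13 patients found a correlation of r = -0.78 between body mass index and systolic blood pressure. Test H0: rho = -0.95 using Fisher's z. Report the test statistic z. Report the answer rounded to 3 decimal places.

2.487

Fisher z: atanh(-0.78) = -1.045371, atanh(-0.95) = -1.831781
z = (z_r − z_0)·√(n−3) = (-1.045371 − (-1.831781))·√10 = 0.786410 · 3.162278 = 2.487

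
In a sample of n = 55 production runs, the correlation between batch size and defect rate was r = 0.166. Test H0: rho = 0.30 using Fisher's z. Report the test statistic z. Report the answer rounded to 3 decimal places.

Fisher z: atanh(0.166) = 0.167550, atanh(0.30) = 0.309520
z = (z_r − z_0)·√(n−3) = (0.167550 − 0.309520)·√52 = -0.141970 · 7.211103 = -1.024

-1.024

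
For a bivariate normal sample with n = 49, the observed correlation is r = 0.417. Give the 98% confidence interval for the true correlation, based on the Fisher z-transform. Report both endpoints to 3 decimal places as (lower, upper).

(0.101, 0.657)

Fisher z: z_r = atanh(r) = ½·ln((1+0.417)/(1−0.417)) = 0.444055
SE(z) = 1/√(n−3) = 1/√46 = 0.147442
98% ⇒ z* = 2.326; margin = 2.326·0.147442 = 0.342950
CI on z-scale: (0.101105, 0.787005)
Back-transform: tanh(0.101105) = 0.100762, tanh(0.787005) = 0.656709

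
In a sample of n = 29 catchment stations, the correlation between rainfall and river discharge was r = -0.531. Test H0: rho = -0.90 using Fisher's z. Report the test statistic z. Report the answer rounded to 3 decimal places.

4.491

Fisher z: atanh(-0.531) = -0.591537, atanh(-0.90) = -1.472219
z = (z_r − z_0)·√(n−3) = (-0.591537 − (-1.472219))·√26 = 0.880682 · 5.099020 = 4.491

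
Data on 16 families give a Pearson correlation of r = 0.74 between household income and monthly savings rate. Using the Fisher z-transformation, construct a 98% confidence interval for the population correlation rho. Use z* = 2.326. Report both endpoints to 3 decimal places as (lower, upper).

z_r = atanh(0.74) = 0.950479;  SE = 1/√(n−3) = 1/√13 = 0.277350
z-limits: 0.950479 ± 2.326·0.277350 = 0.950479 ± 0.645116 = [0.305363, 1.595595]
ρ-limits: (tanh 0.305363, tanh 1.595595) = (0.296, 0.921)

(0.296, 0.921)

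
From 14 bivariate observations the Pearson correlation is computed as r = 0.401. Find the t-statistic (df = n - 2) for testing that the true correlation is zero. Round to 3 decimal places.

1.516

1 − r² = 1 − 0.160801 = 0.839199;  √(1−r²) = 0.916078
√(n−2) = √12 = 3.464102
t = r·√(n−2)/√(1−r²) = 0.401 · 3.464102 / 0.916078 = 1.516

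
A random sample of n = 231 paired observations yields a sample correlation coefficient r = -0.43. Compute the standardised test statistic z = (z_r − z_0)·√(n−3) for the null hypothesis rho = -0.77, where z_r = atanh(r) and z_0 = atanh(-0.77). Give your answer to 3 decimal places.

8.462

Fisher z: atanh(-0.43) = -0.459897, atanh(-0.77) = -1.020328
z = (z_r − z_0)·√(n−3) = (-0.459897 − (-1.020328))·√228 = 0.560431 · 15.099669 = 8.462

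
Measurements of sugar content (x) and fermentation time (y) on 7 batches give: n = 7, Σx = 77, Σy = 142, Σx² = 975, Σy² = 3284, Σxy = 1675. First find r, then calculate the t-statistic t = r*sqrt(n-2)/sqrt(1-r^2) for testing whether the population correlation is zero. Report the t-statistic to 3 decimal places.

S_xy = nΣxy − ΣxΣy = 7·1675 − 77·142 = 11725 − 10934 = 791
S_xx = nΣx² − (Σx)² = 7·975 − 77² = 6825 − 5929 = 896
S_yy = nΣy² − (Σy)² = 7·3284 − 142² = 22988 − 20164 = 2824
r = S_xy / √(S_xx·S_yy) = 791 / √(896·2824) = 791 / √2530304 = 791 / 1590.6929 = 0.4973
t = r·√(n−2)/√(1−r²) = 0.4973·√5 / √(1−0.247307) = 1.111997 / 0.867579 = 1.282

1.282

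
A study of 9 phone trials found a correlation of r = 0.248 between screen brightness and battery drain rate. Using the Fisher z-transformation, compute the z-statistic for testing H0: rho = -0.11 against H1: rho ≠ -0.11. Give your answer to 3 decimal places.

0.891

Fisher z: atanh(0.248) = 0.253281, atanh(-0.11) = -0.110447
z = (z_r − z_0)·√(n−3) = (0.253281 − (-0.110447))·√6 = 0.363728 · 2.449490 = 0.891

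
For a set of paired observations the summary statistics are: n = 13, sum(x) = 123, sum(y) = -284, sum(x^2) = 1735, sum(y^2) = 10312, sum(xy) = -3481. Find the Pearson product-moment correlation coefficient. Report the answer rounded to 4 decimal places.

-0.5183

Numerator: nΣxy − (Σx)(Σy) = 13·(-3481) − (123)(-284) = -10321
Denominator: √[(nΣx²−(Σx)²)(nΣy²−(Σy)²)]
  nΣx²−(Σx)² = 13·1735 − 15129 = 7426;  nΣy²−(Σy)² = 13·10312 − 80656 = 53400
  √(7426·53400) = √396548400 = 19913.5230
r = -10321 / 19913.5230 = -0.5183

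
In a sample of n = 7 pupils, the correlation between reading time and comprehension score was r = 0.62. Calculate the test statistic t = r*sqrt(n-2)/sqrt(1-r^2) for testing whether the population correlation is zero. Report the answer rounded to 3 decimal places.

t = r·√(n−2) / √(1−r²) with r = 0.62, n = 7
  = 0.62·√5 / √(1 − 0.3844)
  = 0.62·2.236068 / 0.784602
  = 1.386362 / 0.784602 = 1.767

1.767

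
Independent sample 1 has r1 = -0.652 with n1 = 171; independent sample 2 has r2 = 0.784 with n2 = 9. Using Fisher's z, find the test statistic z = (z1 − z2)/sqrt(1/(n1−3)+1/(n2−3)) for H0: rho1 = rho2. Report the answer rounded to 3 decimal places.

Fisher z-transforms: z1 = atanh(-0.652) = -0.778770, z2 = atanh(0.784) = 1.055667; difference d = -1.834437
Var(d) = 1/168 + 1/6 = 0.0059524 + 0.1666667 = 0.1726191
z = d/√Var(d) = -1.834437 / √0.1726191 = -1.834437 / 0.415475 = -4.415

-4.415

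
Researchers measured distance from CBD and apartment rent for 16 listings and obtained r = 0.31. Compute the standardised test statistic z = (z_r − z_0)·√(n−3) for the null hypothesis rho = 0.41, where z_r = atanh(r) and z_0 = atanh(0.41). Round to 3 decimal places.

z_r = atanh(0.31) = 0.320545,  z_0 = atanh(0.41) = 0.435611
SE = 1/√(n−3) = 1/√13 = 0.277350
z = (z_r − z_0)/SE = (0.320545 − 0.435611) / 0.277350 = -0.115066 / 0.277350 = -0.415

-0.415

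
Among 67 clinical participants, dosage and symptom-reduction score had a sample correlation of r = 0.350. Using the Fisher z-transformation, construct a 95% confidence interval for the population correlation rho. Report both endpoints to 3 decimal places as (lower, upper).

Fisher z: z_r = atanh(r) = ½·ln((1+0.350)/(1−0.350)) = 0.365444
SE(z) = 1/√(n−3) = 1/√64 = 0.125000
95% ⇒ z* = 1.960; margin = 1.960·0.125000 = 0.245000
CI on z-scale: (0.120444, 0.610444)
Back-transform: tanh(0.120444) = 0.119865, tanh(0.610444) = 0.544440

(0.120, 0.544)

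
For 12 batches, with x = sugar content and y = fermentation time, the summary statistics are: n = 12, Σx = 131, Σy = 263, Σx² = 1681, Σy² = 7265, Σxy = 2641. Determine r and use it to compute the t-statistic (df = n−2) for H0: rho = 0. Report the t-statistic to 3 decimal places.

-1.279

S_xy = nΣxy − ΣxΣy = 12·2641 − 131·263 = 31692 − 34453 = -2761
S_xx = nΣx² − (Σx)² = 12·1681 − 131² = 20172 − 17161 = 3011
S_yy = nΣy² − (Σy)² = 12·7265 − 263² = 87180 − 69169 = 18011
r = S_xy / √(S_xx·S_yy) = -2761 / √(3011·18011) = -2761 / √54231121 = -2761 / 7364.1782 = -0.3749
t = r·√(n−2)/√(1−r²) = -0.3749·√10 / √(1−0.140550) = -1.185538 / 0.927065 = -1.279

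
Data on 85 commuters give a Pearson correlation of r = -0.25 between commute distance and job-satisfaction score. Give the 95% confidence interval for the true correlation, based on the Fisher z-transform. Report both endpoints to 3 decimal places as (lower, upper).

(-0.440, -0.039)

z_r = atanh(-0.25) = -0.255413;  SE = 1/√(n−3) = 1/√82 = 0.110432
z-limits: -0.255413 ± 1.960·0.110432 = -0.255413 ± 0.216447 = [-0.471860, -0.038966]
ρ-limits: (tanh -0.471860, tanh -0.038966) = (-0.440, -0.039)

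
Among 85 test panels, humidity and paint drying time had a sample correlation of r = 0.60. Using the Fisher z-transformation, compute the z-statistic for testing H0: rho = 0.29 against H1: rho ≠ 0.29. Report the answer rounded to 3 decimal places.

Fisher z: atanh(0.60) = 0.693147, atanh(0.29) = 0.298566
z = (z_r − z_0)·√(n−3) = (0.693147 − 0.298566)·√82 = 0.394581 · 9.055385 = 3.573

3.573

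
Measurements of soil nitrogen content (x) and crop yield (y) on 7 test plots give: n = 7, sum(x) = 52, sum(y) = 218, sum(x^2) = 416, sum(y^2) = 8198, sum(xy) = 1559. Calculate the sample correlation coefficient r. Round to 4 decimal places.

-0.2953

Numerator: nΣxy − (Σx)(Σy) = 7·1559 − (52)(218) = -423
Denominator: √[(nΣx²−(Σx)²)(nΣy²−(Σy)²)]
  nΣx²−(Σx)² = 7·416 − 2704 = 208;  nΣy²−(Σy)² = 7·8198 − 47524 = 9862
  √(208·9862) = √2051296 = 1432.2346
r = -423 / 1432.2346 = -0.2953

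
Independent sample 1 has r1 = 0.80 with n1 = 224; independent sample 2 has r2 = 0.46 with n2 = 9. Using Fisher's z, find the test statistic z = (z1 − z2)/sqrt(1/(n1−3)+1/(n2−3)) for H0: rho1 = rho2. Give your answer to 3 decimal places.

Fisher z-transforms: z1 = atanh(0.80) = 1.098612, z2 = atanh(0.46) = 0.497311; difference d = 0.601301
Var(d) = 1/221 + 1/6 = 0.0045249 + 0.1666667 = 0.1711916
z = d/√Var(d) = 0.601301 / √0.1711916 = 0.601301 / 0.413753 = 1.453

1.453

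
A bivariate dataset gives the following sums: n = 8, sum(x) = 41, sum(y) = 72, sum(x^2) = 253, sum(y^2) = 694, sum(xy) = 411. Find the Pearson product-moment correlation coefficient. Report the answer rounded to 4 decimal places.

0.9457

Numerator: nΣxy − (Σx)(Σy) = 8·411 − (41)(72) = 336
Denominator: √[(nΣx²−(Σx)²)(nΣy²−(Σy)²)]
  nΣx²−(Σx)² = 8·253 − 1681 = 343;  nΣy²−(Σy)² = 8·694 − 5184 = 368
  √(343·368) = √126224 = 355.2802
r = 336 / 355.2802 = 0.9457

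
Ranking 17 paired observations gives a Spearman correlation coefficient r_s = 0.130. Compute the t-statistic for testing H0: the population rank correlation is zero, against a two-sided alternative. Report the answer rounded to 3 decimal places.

t = r_s·√(n−2) / √(1−r_s²) with r_s = 0.130, n = 17
  = 0.130·√15 / √(1 − 0.016900)
  = 0.130·3.872983 / 0.991514
  = 0.503488 / 0.991514 = 0.508

0.508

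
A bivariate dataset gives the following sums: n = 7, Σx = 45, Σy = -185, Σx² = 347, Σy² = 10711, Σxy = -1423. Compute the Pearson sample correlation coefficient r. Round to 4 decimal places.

-0.4032

S_xy = nΣxy − ΣxΣy = 7·(-1423) − 45·(-185) = -9961 − (-8325) = -1636
S_xx = nΣx² − (Σx)² = 7·347 − 45² = 2429 − 2025 = 404
S_yy = nΣy² − (Σy)² = 7·10711 − (-185)² = 74977 − 34225 = 40752
r = S_xy / √(S_xx·S_yy) = -1636 / √(404·40752) = -1636 / √16463808 = -1636 / 4057.5618 = -0.4032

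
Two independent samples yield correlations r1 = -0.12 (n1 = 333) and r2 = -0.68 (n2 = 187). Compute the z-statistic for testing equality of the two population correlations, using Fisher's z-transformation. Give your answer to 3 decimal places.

z1 = atanh(-0.12) = -0.120581,  z2 = atanh(-0.68) = -0.829114
SE = √(1/(n1−3) + 1/(n2−3)) = √(1/330 + 1/184) = √(0.0030303 + 0.0054348) = √0.0084651 = 0.092006
z = (z1 − z2)/SE = (-0.120581 − (-0.829114)) / 0.092006 = 0.708533 / 0.092006 = 7.701

7.701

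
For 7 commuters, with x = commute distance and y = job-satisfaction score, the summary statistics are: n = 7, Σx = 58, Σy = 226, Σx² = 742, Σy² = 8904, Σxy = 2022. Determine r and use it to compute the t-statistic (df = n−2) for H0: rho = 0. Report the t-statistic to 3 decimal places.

0.530

S_xy = nΣxy − ΣxΣy = 7·2022 − 58·226 = 14154 − 13108 = 1046
S_xx = nΣx² − (Σx)² = 7·742 − 58² = 5194 − 3364 = 1830
S_yy = nΣy² − (Σy)² = 7·8904 − 226² = 62328 − 51076 = 11252
r = S_xy / √(S_xx·S_yy) = 1046 / √(1830·11252) = 1046 / √20591160 = 1046 / 4537.7483 = 0.2305
t = r·√(n−2)/√(1−r²) = 0.2305·√5 / √(1−0.053130) = 0.515414 / 0.973072 = 0.530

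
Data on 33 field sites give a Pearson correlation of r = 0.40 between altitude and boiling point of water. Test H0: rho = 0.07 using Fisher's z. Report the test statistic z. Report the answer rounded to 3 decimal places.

1.936

Fisher z: atanh(0.40) = 0.423649, atanh(0.07) = 0.070115
z = (z_r − z_0)·√(n−3) = (0.423649 − 0.070115)·√30 = 0.353534 · 5.477226 = 1.936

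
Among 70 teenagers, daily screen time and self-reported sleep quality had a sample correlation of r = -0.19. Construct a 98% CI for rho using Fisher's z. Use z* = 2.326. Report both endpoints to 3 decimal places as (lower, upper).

(-0.443, 0.092)

Fisher z: z_r = atanh(r) = ½·ln((1+(-0.19))/(1−(-0.19))) = -0.192337
SE(z) = 1/√(n−3) = 1/√67 = 0.122169
98% ⇒ z* = 2.326; margin = 2.326·0.122169 = 0.284165
CI on z-scale: (-0.476502, 0.091828)
Back-transform: tanh(-0.476502) = -0.443438, tanh(0.091828) = 0.091571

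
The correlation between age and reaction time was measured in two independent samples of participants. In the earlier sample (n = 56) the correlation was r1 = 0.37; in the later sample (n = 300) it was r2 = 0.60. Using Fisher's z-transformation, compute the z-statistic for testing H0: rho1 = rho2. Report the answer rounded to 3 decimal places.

z1 = atanh(0.37) = 0.388423,  z2 = atanh(0.60) = 0.693147
SE = √(1/(n1−3) + 1/(n2−3)) = √(1/53 + 1/297) = √(0.0188679 + 0.0033670) = √0.0222349 = 0.149114
z = (z1 − z2)/SE = (0.388423 − 0.693147) / 0.149114 = -0.304724 / 0.149114 = -2.044

-2.044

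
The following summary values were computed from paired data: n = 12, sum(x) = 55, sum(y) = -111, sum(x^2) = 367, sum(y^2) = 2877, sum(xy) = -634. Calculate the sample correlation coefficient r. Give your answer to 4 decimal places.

S_xy = nΣxy − ΣxΣy = 12·(-634) − 55·(-111) = -7608 − (-6105) = -1503
S_xx = nΣx² − (Σx)² = 12·367 − 55² = 4404 − 3025 = 1379
S_yy = nΣy² − (Σy)² = 12·2877 − (-111)² = 34524 − 12321 = 22203
r = S_xy / √(S_xx·S_yy) = -1503 / √(1379·22203) = -1503 / √30617937 = -1503 / 5533.3477 = -0.2716

-0.2716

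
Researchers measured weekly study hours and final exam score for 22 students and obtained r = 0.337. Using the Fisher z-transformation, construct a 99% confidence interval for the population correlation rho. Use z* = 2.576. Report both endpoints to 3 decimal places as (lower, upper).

Fisher z: z_r = atanh(r) = ½·ln((1+0.337)/(1−0.337)) = 0.350704
SE(z) = 1/√(n−3) = 1/√19 = 0.229416
99% ⇒ z* = 2.576; margin = 2.576·0.229416 = 0.590976
CI on z-scale: (-0.240272, 0.941680)
Back-transform: tanh(-0.240272) = -0.235753, tanh(0.941680) = 0.735993

(-0.236, 0.736)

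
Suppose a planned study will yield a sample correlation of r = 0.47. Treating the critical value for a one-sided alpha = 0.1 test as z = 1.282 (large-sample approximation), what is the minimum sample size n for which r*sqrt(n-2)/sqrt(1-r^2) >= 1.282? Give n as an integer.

Need r·√(n−2)/√(1−r²) ≥ 1.282
√(n−2) ≥ 1.282·√(1−0.2209) / 0.47 = 1.282·0.882666 / 0.47 = 2.4076
n−2 ≥ 5.7965  ⇒  n ≥ 7.7965
Smallest integer n = 8

8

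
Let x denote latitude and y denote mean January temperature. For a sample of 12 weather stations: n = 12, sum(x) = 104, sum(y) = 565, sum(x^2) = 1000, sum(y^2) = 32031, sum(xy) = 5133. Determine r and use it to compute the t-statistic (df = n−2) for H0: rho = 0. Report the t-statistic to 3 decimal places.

Numerator: nΣxy − (Σx)(Σy) = 12·5133 − (104)(565) = 2836
Denominator: √[(nΣx²−(Σx)²)(nΣy²−(Σy)²)]
  nΣx²−(Σx)² = 12·1000 − 10816 = 1184;  nΣy²−(Σy)² = 12·32031 − 319225 = 65147
  √(1184·65147) = √77134048 = 8782.5992
r = 2836 / 8782.5992 = 0.3229
t = r·√(n−2)/√(1−r²) = 0.3229·√10 / √(1−0.104264) = 1.021099 / 0.946433 = 1.079

1.079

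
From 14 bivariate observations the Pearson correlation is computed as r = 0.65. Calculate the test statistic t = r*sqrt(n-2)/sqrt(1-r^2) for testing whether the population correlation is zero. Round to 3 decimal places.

2.963

t = r·√(n−2) / √(1−r²) with r = 0.65, n = 14
  = 0.65·√12 / √(1 − 0.4225)
  = 0.65·3.464102 / 0.759934
  = 2.251666 / 0.759934 = 2.963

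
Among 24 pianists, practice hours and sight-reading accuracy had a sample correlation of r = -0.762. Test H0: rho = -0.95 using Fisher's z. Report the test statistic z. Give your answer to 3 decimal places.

3.807

Fisher z: atanh(-0.762) = -1.000967, atanh(-0.95) = -1.831781
z = (z_r − z_0)·√(n−3) = (-1.000967 − (-1.831781))·√21 = 0.830814 · 4.582576 = 3.807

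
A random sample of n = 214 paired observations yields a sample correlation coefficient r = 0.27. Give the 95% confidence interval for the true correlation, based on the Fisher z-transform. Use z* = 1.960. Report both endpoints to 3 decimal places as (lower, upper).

z_r = atanh(0.27) = 0.276864;  SE = 1/√(n−3) = 1/√211 = 0.068843
z-limits: 0.276864 ± 1.960·0.068843 = 0.276864 ± 0.134932 = [0.141932, 0.411796]
ρ-limits: (tanh 0.141932, tanh 0.411796) = (0.141, 0.390)

(0.141, 0.390)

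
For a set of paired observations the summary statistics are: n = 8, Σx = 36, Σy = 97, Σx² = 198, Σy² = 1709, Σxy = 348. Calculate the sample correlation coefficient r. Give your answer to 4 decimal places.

-0.6390

S_xy = nΣxy − ΣxΣy = 8·348 − 36·97 = 2784 − 3492 = -708
S_xx = nΣx² − (Σx)² = 8·198 − 36² = 1584 − 1296 = 288
S_yy = nΣy² − (Σy)² = 8·1709 − 97² = 13672 − 9409 = 4263
r = S_xy / √(S_xx·S_yy) = -708 / √(288·4263) = -708 / √1227744 = -708 / 1108.0361 = -0.6390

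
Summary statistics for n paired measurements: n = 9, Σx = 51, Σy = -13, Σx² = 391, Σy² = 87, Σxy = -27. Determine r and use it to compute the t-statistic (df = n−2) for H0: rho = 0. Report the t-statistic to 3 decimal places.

1.786

S_xy = nΣxy − ΣxΣy = 9·(-27) − 51·(-13) = -243 − (-663) = 420
S_xx = nΣx² − (Σx)² = 9·391 − 51² = 3519 − 2601 = 918
S_yy = nΣy² − (Σy)² = 9·87 − (-13)² = 783 − 169 = 614
r = S_xy / √(S_xx·S_yy) = 420 / √(918·614) = 420 / √563652 = 420 / 750.7676 = 0.5594
t = r·√(n−2)/√(1−r²) = 0.5594·√7 / √(1−0.312928) = 1.480033 / 0.828898 = 1.786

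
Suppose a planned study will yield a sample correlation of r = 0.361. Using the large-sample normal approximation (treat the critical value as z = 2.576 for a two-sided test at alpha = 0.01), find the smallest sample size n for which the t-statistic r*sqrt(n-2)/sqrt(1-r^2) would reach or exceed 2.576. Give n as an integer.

r√(n−2)/√(1−r²) ≥ 2.576  ⇔  n−2 ≥ (2.576)²·(1−r²)/r²
(1−r²)/r² = (1−0.130321)/0.130321 = 6.6734
n ≥ 2 + 6.635776·6.6734 = 2 + 44.2832 = 46.2832
⌈46.2832⌉ = 47

47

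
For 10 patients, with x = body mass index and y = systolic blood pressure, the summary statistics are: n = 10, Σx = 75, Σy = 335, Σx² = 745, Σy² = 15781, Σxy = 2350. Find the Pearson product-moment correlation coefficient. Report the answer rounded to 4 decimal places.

-0.1782

S_xy = nΣxy − ΣxΣy = 10·2350 − 75·335 = 23500 − 25125 = -1625
S_xx = nΣx² − (Σx)² = 10·745 − 75² = 7450 − 5625 = 1825
S_yy = nΣy² − (Σy)² = 10·15781 − 335² = 157810 − 112225 = 45585
r = S_xy / √(S_xx·S_yy) = -1625 / √(1825·45585) = -1625 / √83192625 = -1625 / 9120.9991 = -0.1782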